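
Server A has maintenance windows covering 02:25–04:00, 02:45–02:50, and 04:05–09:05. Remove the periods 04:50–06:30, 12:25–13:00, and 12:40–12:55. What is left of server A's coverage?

A, merged: 02:25-04:00, 04:05-09:05.
B, merged: 04:50-06:30, 12:25-13:00.
02:25-04:00 is untouched.
04:05-09:05 with B removed leaves 04:05-04:50, 06:30-09:05.

02:25-04:00, 04:05-04:50, 06:30-09:05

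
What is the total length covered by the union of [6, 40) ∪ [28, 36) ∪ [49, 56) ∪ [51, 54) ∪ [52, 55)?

41

Merged: [6, 40), [49, 56).
Lengths: 34 + 7 = 41.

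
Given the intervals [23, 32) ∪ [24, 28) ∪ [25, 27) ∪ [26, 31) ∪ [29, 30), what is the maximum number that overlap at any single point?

4

Sweep endpoints in order; track running count of active intervals.
Peak of 4 reached at 26.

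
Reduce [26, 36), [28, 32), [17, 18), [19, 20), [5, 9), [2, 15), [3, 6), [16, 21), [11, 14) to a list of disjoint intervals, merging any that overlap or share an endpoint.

[2, 15) ∪ [16, 21) ∪ [26, 36)

Sort by start: [2, 15), [3, 6), [5, 9), [11, 14), [16, 21), [17, 18), [19, 20), [26, 36), [28, 32).
[3, 6) overlaps/touches [2, 15) → extend to [2, 15).
[5, 9) overlaps/touches [2, 15) → extend to [2, 15).
[11, 14) overlaps/touches [2, 15) → extend to [2, 15).
[16, 21) is disjoint → start new block.
[17, 18) overlaps/touches [16, 21) → extend to [16, 21).
[19, 20) overlaps/touches [16, 21) → extend to [16, 21).
[26, 36) is disjoint → start new block.
[28, 32) overlaps/touches [26, 36) → extend to [26, 36).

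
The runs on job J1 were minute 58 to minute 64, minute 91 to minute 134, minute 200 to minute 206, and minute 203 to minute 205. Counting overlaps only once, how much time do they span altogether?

55 minutes

Merged: minute 58 to minute 64, minute 91 to minute 134, minute 200 to minute 206.
Lengths: 6 minutes + 43 minutes + 6 minutes = 55 minutes.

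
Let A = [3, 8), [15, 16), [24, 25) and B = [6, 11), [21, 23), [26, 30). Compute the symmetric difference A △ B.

A \ B = [3, 6), [15, 16), [24, 25).
B \ A = [8, 11), [21, 23), [26, 30).
Union of the two gives the symmetric difference.

[3, 6) ∪ [8, 11) ∪ [15, 16) ∪ [21, 23) ∪ [24, 25) ∪ [26, 30)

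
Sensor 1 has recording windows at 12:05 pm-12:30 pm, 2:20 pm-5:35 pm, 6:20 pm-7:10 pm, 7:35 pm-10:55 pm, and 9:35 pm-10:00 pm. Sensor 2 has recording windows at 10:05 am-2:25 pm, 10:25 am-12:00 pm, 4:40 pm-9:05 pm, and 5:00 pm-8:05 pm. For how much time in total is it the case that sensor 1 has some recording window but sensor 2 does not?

4 h 5 min

A, merged: 12:05 pm–12:30 pm, 2:20 pm–5:35 pm, 6:20 pm–7:10 pm, 7:35 pm–10:55 pm.
B, merged: 10:05 am–2:25 pm, 4:40 pm–9:05 pm.
A \ B = 2:25 pm–4:40 pm, 9:05 pm–10:55 pm.
Total: 2 h 15 min + 1 h 50 min = 4 h 5 min.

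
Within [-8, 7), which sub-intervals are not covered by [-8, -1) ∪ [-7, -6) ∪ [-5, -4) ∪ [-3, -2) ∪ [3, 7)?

[-1, 3)

Covered (merged): [-8, -1), [3, 7).
Gaps within [-8, 7): [-1, 3).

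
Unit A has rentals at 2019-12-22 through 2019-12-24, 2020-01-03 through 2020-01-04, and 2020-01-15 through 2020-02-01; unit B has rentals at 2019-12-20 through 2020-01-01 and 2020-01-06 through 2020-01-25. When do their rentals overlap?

2019-12-22 through 2019-12-24, 2020-01-15 through 2020-01-25

2019-12-22 through 2019-12-24 overlaps B on 2019-12-22 through 2019-12-24.
2020-01-03 through 2020-01-04 falls entirely outside B.
2020-01-15 through 2020-02-01 overlaps B on 2020-01-15 through 2020-01-25.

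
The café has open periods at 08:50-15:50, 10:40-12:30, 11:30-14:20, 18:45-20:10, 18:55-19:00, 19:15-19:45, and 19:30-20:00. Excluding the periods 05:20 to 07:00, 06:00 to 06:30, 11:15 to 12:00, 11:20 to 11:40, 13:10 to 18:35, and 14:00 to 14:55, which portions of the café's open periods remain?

Merge the first list: 08:50-15:50, 18:45-20:10.
Merge the second list: 05:20-07:00, 11:15-12:00, 13:10-18:35.
08:50-15:50 minus B → 08:50-11:15, 12:00-13:10.
18:45-20:10: no B overlap → unchanged.

08:50-11:15, 12:00-13:10, 18:45-20:10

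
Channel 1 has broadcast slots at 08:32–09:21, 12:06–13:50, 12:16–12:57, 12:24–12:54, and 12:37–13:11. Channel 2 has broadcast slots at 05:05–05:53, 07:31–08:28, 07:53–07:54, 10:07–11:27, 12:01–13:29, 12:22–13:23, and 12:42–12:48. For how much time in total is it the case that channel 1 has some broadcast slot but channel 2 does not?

1 h 10 min

First set merges to 08:32–09:21, 12:06–13:50.
Second set merges to 05:05–05:53, 07:31–08:28, 10:07–11:27, 12:01–13:29.
A \ B = 08:32–09:21, 13:29–13:50.
Total: 49 min + 21 min = 1 h 10 min.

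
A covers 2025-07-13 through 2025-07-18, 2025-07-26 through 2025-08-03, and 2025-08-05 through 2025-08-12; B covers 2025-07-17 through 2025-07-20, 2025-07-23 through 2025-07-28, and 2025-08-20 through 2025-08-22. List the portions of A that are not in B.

2025-07-13 through 2025-07-18 \ B = 2025-07-13 through 2025-07-16.
2025-07-26 through 2025-08-03 \ B = 2025-07-29 through 2025-08-03.
2025-08-05 through 2025-08-12: nothing removed.

2025-07-13 through 2025-07-16, 2025-07-29 through 2025-08-03, 2025-08-05 through 2025-08-12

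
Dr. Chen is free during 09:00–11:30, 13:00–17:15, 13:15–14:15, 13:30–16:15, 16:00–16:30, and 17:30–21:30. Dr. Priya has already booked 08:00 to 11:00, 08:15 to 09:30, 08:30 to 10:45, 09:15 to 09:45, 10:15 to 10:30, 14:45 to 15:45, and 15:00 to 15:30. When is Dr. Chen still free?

11:00–11:30, 13:00–14:45, 15:45–17:15, 17:30–21:30

First set merges to 09:00–11:30, 13:00–17:15, 17:30–21:30.
Second set merges to 08:00–11:00, 14:45–15:45.
09:00–11:30 \ B = 11:00–11:30.
13:00–17:15 \ B = 13:00–14:45, 15:45–17:15.
17:30–21:30: nothing removed.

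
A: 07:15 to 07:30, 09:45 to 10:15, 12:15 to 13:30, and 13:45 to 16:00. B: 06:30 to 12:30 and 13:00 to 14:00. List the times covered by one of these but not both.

06:30–07:15, 07:30–09:45, 10:15–12:15, 12:30–13:00, 13:30–13:45, 14:00–16:00

A but not B: 12:30–13:00, 14:00–16:00.
B but not A: 06:30–07:15, 07:30–09:45, 10:15–12:15, 13:30–13:45.
Combining gives A △ B.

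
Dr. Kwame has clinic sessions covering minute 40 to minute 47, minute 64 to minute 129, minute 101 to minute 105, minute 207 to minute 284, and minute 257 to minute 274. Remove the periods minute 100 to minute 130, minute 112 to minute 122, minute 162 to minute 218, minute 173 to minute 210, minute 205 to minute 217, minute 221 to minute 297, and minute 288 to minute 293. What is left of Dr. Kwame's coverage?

A, merged: minute 40 to minute 47, minute 64 to minute 129, minute 207 to minute 284.
B, merged: minute 100 to minute 130, minute 162 to minute 218, minute 221 to minute 297.
minute 40 to minute 47: no B overlap → unchanged.
minute 64 to minute 129 minus B → minute 64 to minute 100.
minute 207 to minute 284 minus B → minute 218 to minute 221.

minute 40 to minute 47, minute 64 to minute 100, minute 218 to minute 221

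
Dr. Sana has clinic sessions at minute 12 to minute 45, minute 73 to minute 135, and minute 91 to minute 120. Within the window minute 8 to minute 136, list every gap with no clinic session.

Covered (merged): minute 12 to minute 45, minute 73 to minute 135.
Uncovered inside minute 8 to minute 136: minute 8 to minute 12, minute 45 to minute 73, minute 135 to minute 136.

minute 8 to minute 12, minute 45 to minute 73, minute 135 to minute 136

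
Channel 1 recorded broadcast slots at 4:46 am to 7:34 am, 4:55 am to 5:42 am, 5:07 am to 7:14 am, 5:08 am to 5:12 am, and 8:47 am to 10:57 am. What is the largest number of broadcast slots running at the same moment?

4

Sweep endpoints in order; track running count of active intervals.
Peak of 4 reached at 5:08 am.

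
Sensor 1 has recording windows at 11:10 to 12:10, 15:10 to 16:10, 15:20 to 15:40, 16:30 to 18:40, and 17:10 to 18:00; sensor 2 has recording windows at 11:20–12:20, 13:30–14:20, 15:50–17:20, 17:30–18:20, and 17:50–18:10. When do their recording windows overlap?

A, merged: 11:10-12:10, 15:10-16:10, 16:30-18:40.
B, merged: 11:20-12:20, 13:30-14:20, 15:50-17:20, 17:30-18:20.
11:10-12:10 ∩ B → 11:20-12:10.
15:10-16:10 ∩ B → 15:50-16:10.
16:30-18:40 ∩ B → 16:30-17:20, 17:30-18:20.

11:20-12:10, 15:50-16:10, 16:30-17:20, 17:30-18:20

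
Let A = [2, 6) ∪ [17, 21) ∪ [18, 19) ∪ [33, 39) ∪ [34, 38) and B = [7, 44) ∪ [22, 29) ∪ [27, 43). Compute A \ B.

[2, 6)

Merge the first list: [2, 6), [17, 21), [33, 39).
Merge the second list: [7, 44).
[2, 6) is untouched.
[17, 21) lies entirely inside B → drops out.
[33, 39) lies entirely inside B → drops out.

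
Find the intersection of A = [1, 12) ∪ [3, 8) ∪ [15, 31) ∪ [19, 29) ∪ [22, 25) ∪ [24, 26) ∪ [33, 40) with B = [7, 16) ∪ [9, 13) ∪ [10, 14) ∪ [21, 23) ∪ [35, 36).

A, merged: [1, 12), [15, 31), [33, 40).
B, merged: [7, 16), [21, 23), [35, 36).
[1, 12) overlaps B on [7, 12).
[15, 31) overlaps B on [15, 16), [21, 23).
[33, 40) overlaps B on [35, 36).

[7, 12) ∪ [15, 16) ∪ [21, 23) ∪ [35, 36)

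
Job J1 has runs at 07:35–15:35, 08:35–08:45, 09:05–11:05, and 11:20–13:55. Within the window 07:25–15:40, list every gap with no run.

07:25–07:35, 15:35–15:40

After merging, the occupied span is 07:35–15:35.
Complement within 07:25–15:40: 07:25–07:35, 15:35–15:40.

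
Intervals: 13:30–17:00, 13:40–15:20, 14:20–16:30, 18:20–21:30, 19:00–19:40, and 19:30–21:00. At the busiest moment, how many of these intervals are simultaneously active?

Walk the sorted start/end points keeping a running depth.
The depth first hits 3 at 14:20.

3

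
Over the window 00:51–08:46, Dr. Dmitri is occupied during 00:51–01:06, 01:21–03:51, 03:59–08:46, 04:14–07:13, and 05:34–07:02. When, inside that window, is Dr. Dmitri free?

01:06–01:21, 03:51–03:59

Covered (merged): 00:51–01:06, 01:21–03:51, 03:59–08:46.
Uncovered inside 00:51–08:46: 01:06–01:21, 03:51–03:59.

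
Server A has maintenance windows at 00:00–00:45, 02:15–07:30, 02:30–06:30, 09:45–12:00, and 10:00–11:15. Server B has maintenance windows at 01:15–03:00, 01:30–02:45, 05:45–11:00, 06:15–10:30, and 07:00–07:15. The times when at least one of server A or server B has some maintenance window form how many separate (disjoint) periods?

2

Merge the first list: 00:00-00:45, 02:15-07:30, 09:45-12:00.
Merge the second list: 01:15-03:00, 05:45-11:00.
A ∪ B = 00:00-00:45, 01:15-12:00.
That is 2 disjoint pieces.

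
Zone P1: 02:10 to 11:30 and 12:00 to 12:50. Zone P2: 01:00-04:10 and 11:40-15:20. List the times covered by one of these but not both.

A \ B = 04:10–11:30.
B \ A = 01:00–02:10, 11:40–12:00, 12:50–15:20.
Union of the two gives the symmetric difference.

01:00–02:10, 04:10–11:30, 11:40–12:00, 12:50–15:20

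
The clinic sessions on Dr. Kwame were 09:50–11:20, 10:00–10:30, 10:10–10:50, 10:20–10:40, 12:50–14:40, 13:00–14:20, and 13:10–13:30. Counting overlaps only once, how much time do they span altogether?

3 h 20 min

Merged: 09:50–11:20, 12:50–14:40.
Lengths: 1 h 30 min + 1 h 50 min = 3 h 20 min.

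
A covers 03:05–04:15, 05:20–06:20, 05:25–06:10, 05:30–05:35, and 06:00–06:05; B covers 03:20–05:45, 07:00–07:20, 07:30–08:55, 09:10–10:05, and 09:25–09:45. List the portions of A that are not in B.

03:05-03:20, 05:45-06:20

Merge the first list: 03:05-04:15, 05:20-06:20.
Merge the second list: 03:20-05:45, 07:00-07:20, 07:30-08:55, 09:10-10:05.
03:05-04:15 \ B = 03:05-03:20.
05:20-06:20 \ B = 05:45-06:20.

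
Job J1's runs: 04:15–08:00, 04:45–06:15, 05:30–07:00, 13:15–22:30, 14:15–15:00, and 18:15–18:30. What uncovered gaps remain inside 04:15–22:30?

08:00–13:15

Covered (merged): 04:15–08:00, 13:15–22:30.
Uncovered inside 04:15–22:30: 08:00–13:15.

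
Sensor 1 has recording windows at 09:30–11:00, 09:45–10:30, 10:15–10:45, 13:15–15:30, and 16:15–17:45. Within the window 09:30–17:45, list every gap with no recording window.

After merging, the occupied span is 09:30–11:00, 13:15–15:30, 16:15–17:45.
Complement within 09:30–17:45: 11:00–13:15, 15:30–16:15.

11:00–13:15, 15:30–16:15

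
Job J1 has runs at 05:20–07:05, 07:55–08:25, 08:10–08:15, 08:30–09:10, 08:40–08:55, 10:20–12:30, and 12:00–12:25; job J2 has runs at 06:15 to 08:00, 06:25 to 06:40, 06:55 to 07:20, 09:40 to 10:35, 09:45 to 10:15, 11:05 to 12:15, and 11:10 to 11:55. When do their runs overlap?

First set merges to 05:20–07:05, 07:55–08:25, 08:30–09:10, 10:20–12:30.
Second set merges to 06:15–08:00, 09:40–10:35, 11:05–12:15.
05:20–07:05 ∩ B → 06:15–07:05.
07:55–08:25 ∩ B → 07:55–08:00.
08:30–09:10 meets no B interval.
10:20–12:30 ∩ B → 10:20–10:35, 11:05–12:15.

06:15–07:05, 07:55–08:00, 10:20–10:35, 11:05–12:15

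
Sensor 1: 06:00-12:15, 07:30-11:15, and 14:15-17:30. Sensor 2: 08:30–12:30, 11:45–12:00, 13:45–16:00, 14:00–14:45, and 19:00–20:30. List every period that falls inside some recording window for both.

08:30–12:15, 14:15–16:00

A, merged: 06:00–12:15, 14:15–17:30.
B, merged: 08:30–12:30, 13:45–16:00, 19:00–20:30.
06:00–12:15 ∩ B → 08:30–12:15.
14:15–17:30 ∩ B → 14:15–16:00.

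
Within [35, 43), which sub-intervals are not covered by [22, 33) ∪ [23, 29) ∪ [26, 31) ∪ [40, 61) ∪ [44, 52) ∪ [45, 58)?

[35, 40)

Covered (merged): [22, 33), [40, 61).
Complement within [35, 43): [35, 40).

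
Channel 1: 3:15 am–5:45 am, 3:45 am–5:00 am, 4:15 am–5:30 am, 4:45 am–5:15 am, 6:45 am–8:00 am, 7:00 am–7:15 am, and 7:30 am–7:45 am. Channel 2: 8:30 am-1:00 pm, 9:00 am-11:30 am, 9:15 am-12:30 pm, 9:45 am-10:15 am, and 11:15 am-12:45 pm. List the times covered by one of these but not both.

3:15 am–5:45 am, 6:45 am–8:00 am, 8:30 am–1:00 pm

A, merged: 3:15 am–5:45 am, 6:45 am–8:00 am.
B, merged: 8:30 am–1:00 pm.
A \ B = 3:15 am–5:45 am, 6:45 am–8:00 am.
B \ A = 8:30 am–1:00 pm.
Union of the two gives the symmetric difference.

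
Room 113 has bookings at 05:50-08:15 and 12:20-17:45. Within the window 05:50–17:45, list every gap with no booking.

08:15-12:20

After merging, the occupied span is 05:50-08:15, 12:20-17:45.
Uncovered inside 05:50-17:45: 08:15-12:20.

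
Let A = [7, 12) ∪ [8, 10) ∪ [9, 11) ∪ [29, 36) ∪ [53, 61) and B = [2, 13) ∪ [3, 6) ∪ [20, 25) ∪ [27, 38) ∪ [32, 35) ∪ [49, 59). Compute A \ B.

Merge the first list: [7, 12), [29, 36), [53, 61).
Merge the second list: [2, 13), [20, 25), [27, 38), [49, 59).
[7, 12): entirely removed.
[29, 36): entirely removed.
[53, 61) \ B = [59, 61).

[59, 61)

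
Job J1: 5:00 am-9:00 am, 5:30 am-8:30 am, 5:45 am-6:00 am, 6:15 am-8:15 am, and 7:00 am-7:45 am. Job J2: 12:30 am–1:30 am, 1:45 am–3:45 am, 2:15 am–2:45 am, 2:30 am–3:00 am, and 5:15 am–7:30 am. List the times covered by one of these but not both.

A, merged: 5:00 am–9:00 am.
B, merged: 12:30 am–1:30 am, 1:45 am–3:45 am, 5:15 am–7:30 am.
A \ B = 5:00 am–5:15 am, 7:30 am–9:00 am.
B \ A = 12:30 am–1:30 am, 1:45 am–3:45 am.
Union of the two gives the symmetric difference.

12:30 am–1:30 am, 1:45 am–3:45 am, 5:00 am–5:15 am, 7:30 am–9:00 am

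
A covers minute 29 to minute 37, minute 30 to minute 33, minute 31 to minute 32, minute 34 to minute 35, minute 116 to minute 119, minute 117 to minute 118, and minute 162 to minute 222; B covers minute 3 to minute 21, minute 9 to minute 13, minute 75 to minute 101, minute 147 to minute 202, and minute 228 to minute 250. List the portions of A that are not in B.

A, merged: minute 29 to minute 37, minute 116 to minute 119, minute 162 to minute 222.
B, merged: minute 3 to minute 21, minute 75 to minute 101, minute 147 to minute 202, minute 228 to minute 250.
minute 29 to minute 37: nothing removed.
minute 116 to minute 119: nothing removed.
minute 162 to minute 222 \ B = minute 202 to minute 222.

minute 29 to minute 37, minute 116 to minute 119, minute 202 to minute 222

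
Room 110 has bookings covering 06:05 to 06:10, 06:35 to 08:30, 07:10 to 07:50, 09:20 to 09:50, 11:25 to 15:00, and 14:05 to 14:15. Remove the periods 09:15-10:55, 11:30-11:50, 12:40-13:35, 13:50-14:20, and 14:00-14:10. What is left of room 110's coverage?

06:05–06:10, 06:35–08:30, 11:25–11:30, 11:50–12:40, 13:35–13:50, 14:20–15:00

A, merged: 06:05–06:10, 06:35–08:30, 09:20–09:50, 11:25–15:00.
B, merged: 09:15–10:55, 11:30–11:50, 12:40–13:35, 13:50–14:20.
06:05–06:10: no B overlap → unchanged.
06:35–08:30: no B overlap → unchanged.
09:20–09:50: fully covered by B → removed.
11:25–15:00 minus B → 11:25–11:30, 11:50–12:40, 13:35–13:50, 14:20–15:00.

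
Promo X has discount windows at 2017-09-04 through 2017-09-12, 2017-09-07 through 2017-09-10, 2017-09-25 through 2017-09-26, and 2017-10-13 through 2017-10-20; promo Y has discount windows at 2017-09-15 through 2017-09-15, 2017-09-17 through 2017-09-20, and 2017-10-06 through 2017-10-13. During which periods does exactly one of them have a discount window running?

First set merges to 2017-09-04 through 2017-09-12, 2017-09-25 through 2017-09-26, 2017-10-13 through 2017-10-20.
A but not B: 2017-09-04 through 2017-09-12, 2017-09-25 through 2017-09-26, 2017-10-14 through 2017-10-20.
B but not A: 2017-09-15 through 2017-09-15, 2017-09-17 through 2017-09-20, 2017-10-06 through 2017-10-12.
Combining gives A △ B.

2017-09-04 through 2017-09-12, 2017-09-15 through 2017-09-15, 2017-09-17 through 2017-09-20, 2017-09-25 through 2017-09-26, 2017-10-06 through 2017-10-12, 2017-10-14 through 2017-10-20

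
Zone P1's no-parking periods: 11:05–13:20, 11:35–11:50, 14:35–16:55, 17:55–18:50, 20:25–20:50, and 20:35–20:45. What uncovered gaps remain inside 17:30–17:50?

17:30–17:50

The merged coverage is 11:05–13:20, 14:35–16:55, 17:55–18:50, 20:25–20:50.
Uncovered inside 17:30–17:50: 17:30–17:50.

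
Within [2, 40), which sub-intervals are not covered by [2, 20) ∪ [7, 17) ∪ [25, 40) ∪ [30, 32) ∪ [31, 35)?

The merged coverage is [2, 20), [25, 40).
Gaps within [2, 40): [20, 25).

[20, 25)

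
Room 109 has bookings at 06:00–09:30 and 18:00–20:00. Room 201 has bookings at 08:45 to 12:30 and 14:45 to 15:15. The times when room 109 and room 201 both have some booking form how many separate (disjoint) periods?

1

A ∩ B = 08:45-09:30.
That is 1 disjoint piece.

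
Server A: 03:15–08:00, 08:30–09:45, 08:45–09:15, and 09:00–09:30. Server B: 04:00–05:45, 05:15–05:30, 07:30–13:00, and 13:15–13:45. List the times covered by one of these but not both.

A, merged: 03:15–08:00, 08:30–09:45.
B, merged: 04:00–05:45, 07:30–13:00, 13:15–13:45.
A \ B = 03:15–04:00, 05:45–07:30.
B \ A = 08:00–08:30, 09:45–13:00, 13:15–13:45.
Union of the two gives the symmetric difference.

03:15–04:00, 05:45–07:30, 08:00–08:30, 09:45–13:00, 13:15–13:45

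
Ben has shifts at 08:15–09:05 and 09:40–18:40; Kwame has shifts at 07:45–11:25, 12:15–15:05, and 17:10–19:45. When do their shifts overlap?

08:15–09:05 meets the second set on 08:15–09:05.
09:40–18:40 meets the second set on 09:40–11:25, 12:15–15:05, 17:10–18:40.

08:15–09:05, 09:40–11:25, 12:15–15:05, 17:10–18:40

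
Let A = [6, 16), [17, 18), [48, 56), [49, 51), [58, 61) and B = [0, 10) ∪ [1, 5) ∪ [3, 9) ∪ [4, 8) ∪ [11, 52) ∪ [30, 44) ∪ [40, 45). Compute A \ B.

Merge the first list: [6, 16), [17, 18), [48, 56), [58, 61).
Merge the second list: [0, 10), [11, 52).
[6, 16) \ B = [10, 11).
[17, 18): entirely removed.
[48, 56) \ B = [52, 56).
[58, 61): nothing removed.

[10, 11) ∪ [52, 56) ∪ [58, 61)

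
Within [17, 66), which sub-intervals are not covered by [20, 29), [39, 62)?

Covered (merged): [20, 29), [39, 62).
Gaps within [17, 66): [17, 20), [29, 39), [62, 66).

[17, 20) ∪ [29, 39) ∪ [62, 66)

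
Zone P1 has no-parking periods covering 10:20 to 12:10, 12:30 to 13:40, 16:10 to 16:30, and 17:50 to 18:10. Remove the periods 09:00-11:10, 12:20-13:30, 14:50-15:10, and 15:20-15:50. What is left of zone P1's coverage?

11:10–12:10, 13:30–13:40, 16:10–16:30, 17:50–18:10

10:20–12:10 \ B = 11:10–12:10.
12:30–13:40 \ B = 13:30–13:40.
16:10–16:30: nothing removed.
17:50–18:10: nothing removed.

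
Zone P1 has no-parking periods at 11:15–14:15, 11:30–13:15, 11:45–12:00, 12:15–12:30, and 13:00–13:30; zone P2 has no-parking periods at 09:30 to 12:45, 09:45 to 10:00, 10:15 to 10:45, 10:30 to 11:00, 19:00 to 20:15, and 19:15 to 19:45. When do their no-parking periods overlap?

11:15-12:45

A, merged: 11:15-14:15.
B, merged: 09:30-12:45, 19:00-20:15.
11:15-14:15 overlaps B on 11:15-12:45.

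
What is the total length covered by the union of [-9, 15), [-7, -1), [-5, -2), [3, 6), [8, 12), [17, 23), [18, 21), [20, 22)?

Merged: [-9, 15), [17, 23).
Lengths: 24 + 6 = 30.

30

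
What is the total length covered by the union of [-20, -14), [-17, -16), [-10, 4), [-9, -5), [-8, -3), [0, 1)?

Merged: [-20, -14), [-10, 4).
Lengths: 6 + 14 = 20.

20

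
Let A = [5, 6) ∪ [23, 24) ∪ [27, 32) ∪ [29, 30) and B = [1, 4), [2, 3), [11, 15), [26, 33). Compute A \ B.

Merge the first list: [5, 6), [23, 24), [27, 32).
Merge the second list: [1, 4), [11, 15), [26, 33).
[5, 6) is untouched.
[23, 24) is untouched.
[27, 32) lies entirely inside B → drops out.

[5, 6) ∪ [23, 24)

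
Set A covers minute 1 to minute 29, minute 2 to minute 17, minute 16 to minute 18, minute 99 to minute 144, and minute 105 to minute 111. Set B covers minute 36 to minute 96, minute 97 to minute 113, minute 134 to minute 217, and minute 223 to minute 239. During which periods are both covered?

minute 99 to minute 113, minute 134 to minute 144

Merge the first list: minute 1 to minute 29, minute 99 to minute 144.
minute 1 to minute 29 meets no B interval.
minute 99 to minute 144 ∩ B → minute 99 to minute 113, minute 134 to minute 144.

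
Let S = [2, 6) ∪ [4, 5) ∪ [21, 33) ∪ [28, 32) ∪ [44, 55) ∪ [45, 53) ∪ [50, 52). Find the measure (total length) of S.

Merged: [2, 6), [21, 33), [44, 55).
Lengths: 4 + 12 + 11 = 27.

27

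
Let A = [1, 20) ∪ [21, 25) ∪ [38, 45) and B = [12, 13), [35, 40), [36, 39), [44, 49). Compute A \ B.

Merge the second list: [12, 13), [35, 40), [44, 49).
[1, 20) \ B = [1, 12), [13, 20).
[21, 25): nothing removed.
[38, 45) \ B = [40, 44).

[1, 12) ∪ [13, 20) ∪ [21, 25) ∪ [40, 44)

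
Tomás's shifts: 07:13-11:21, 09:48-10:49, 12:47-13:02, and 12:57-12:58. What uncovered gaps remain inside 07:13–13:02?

After merging, the occupied span is 07:13-11:21, 12:47-13:02.
Complement within 07:13-13:02: 11:21-12:47.

11:21-12:47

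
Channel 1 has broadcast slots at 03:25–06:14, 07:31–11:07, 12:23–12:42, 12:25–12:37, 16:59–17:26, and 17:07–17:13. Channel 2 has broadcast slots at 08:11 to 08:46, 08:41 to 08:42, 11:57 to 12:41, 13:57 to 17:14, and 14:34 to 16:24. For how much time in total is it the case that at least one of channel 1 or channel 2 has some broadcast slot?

10 h 39 min

First set merges to 03:25–06:14, 07:31–11:07, 12:23–12:42, 16:59–17:26.
Second set merges to 08:11–08:46, 11:57–12:41, 13:57–17:14.
A ∪ B = 03:25–06:14, 07:31–11:07, 11:57–12:42, 13:57–17:26.
Total: 2 h 49 min + 3 h 36 min + 45 min + 3 h 29 min = 10 h 39 min.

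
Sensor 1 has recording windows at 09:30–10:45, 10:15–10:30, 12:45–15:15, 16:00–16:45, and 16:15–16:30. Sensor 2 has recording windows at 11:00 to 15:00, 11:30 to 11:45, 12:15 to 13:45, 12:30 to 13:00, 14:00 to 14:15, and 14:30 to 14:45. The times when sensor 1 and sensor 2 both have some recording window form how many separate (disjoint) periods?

Merge the first list: 09:30–10:45, 12:45–15:15, 16:00–16:45.
Merge the second list: 11:00–15:00.
A ∩ B = 12:45–15:00.
That is 1 disjoint piece.

1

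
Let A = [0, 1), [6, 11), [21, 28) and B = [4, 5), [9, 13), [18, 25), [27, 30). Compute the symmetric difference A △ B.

[0, 1) ∪ [4, 5) ∪ [6, 9) ∪ [11, 13) ∪ [18, 21) ∪ [25, 27) ∪ [28, 30)

A but not B: [0, 1), [6, 9), [25, 27).
B but not A: [4, 5), [11, 13), [18, 21), [28, 30).
Combining gives A △ B.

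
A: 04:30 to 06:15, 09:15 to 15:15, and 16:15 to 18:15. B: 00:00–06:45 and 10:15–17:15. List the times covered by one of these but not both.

00:00–04:30, 06:15–06:45, 09:15–10:15, 15:15–16:15, 17:15–18:15

Only in the first: 09:15–10:15, 17:15–18:15.
Only in the second: 00:00–04:30, 06:15–06:45, 15:15–16:15.
Together these are the periods covered by exactly one.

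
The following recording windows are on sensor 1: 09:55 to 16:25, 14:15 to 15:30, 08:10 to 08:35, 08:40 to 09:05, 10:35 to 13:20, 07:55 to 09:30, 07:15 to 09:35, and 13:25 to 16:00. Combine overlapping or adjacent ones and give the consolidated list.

07:15–09:35, 09:55–16:25

Sort by start: 07:15–09:35, 07:55–09:30, 08:10–08:35, 08:40–09:05, 09:55–16:25, 10:35–13:20, 13:25–16:00, 14:15–15:30.
07:55–09:30 overlaps/touches 07:15–09:35 → extend to 07:15–09:35.
08:10–08:35 overlaps/touches 07:15–09:35 → extend to 07:15–09:35.
08:40–09:05 overlaps/touches 07:15–09:35 → extend to 07:15–09:35.
09:55–16:25 is disjoint → start new block.
10:35–13:20 overlaps/touches 09:55–16:25 → extend to 09:55–16:25.
13:25–16:00 overlaps/touches 09:55–16:25 → extend to 09:55–16:25.
14:15–15:30 overlaps/touches 09:55–16:25 → extend to 09:55–16:25.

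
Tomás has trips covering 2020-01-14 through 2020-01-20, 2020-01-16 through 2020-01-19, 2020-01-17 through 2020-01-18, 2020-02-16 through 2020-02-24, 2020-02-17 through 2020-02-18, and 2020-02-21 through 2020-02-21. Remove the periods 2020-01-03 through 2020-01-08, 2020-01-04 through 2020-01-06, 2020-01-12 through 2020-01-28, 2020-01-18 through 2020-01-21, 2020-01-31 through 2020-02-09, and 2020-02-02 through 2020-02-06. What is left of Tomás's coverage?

First set merges to 2020-01-14 through 2020-01-20, 2020-02-16 through 2020-02-24.
Second set merges to 2020-01-03 through 2020-01-08, 2020-01-12 through 2020-01-28, 2020-01-31 through 2020-02-09.
2020-01-14 through 2020-01-20: fully covered by B → removed.
2020-02-16 through 2020-02-24: no B overlap → unchanged.

2020-02-16 through 2020-02-24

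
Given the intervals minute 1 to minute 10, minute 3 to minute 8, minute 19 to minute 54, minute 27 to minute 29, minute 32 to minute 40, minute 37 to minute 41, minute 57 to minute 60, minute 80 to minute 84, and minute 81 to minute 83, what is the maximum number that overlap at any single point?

3

Walk the sorted start/end points keeping a running depth.
The depth first hits 3 at minute 37.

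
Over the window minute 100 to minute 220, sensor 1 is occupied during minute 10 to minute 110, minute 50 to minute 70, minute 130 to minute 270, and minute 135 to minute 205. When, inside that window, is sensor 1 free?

Covered (merged): minute 10 to minute 110, minute 130 to minute 270.
Complement within minute 100 to minute 220: minute 110 to minute 130.

minute 110 to minute 130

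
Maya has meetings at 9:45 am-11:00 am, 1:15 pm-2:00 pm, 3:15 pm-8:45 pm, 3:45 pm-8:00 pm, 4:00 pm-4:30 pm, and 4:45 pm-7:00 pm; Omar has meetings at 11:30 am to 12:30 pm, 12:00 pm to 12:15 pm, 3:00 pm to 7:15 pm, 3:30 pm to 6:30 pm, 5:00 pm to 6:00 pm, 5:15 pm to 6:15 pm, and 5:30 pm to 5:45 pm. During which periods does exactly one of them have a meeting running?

First set merges to 9:45 am-11:00 am, 1:15 pm-2:00 pm, 3:15 pm-8:45 pm.
Second set merges to 11:30 am-12:30 pm, 3:00 pm-7:15 pm.
A \ B = 9:45 am-11:00 am, 1:15 pm-2:00 pm, 7:15 pm-8:45 pm.
B \ A = 11:30 am-12:30 pm, 3:00 pm-3:15 pm.
Union of the two gives the symmetric difference.

9:45 am-11:00 am, 11:30 am-12:30 pm, 1:15 pm-2:00 pm, 3:00 pm-3:15 pm, 7:15 pm-8:45 pm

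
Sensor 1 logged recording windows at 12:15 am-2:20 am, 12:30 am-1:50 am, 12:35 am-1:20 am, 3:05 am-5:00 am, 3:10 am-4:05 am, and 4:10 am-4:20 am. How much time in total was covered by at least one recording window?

Merged: 12:15 am-2:20 am, 3:05 am-5:00 am.
Lengths: 2 h 5 min + 1 h 55 min = 4 h.

4 h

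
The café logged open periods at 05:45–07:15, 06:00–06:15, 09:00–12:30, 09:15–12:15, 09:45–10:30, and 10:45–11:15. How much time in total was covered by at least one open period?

Merged: 05:45-07:15, 09:00-12:30.
Lengths: 1 h 30 min + 3 h 30 min = 5 h.

5 h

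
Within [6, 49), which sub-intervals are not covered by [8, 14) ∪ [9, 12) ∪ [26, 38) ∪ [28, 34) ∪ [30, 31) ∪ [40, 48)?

Covered (merged): [8, 14), [26, 38), [40, 48).
Uncovered inside [6, 49): [6, 8), [14, 26), [38, 40), [48, 49).

[6, 8) ∪ [14, 26) ∪ [38, 40) ∪ [48, 49)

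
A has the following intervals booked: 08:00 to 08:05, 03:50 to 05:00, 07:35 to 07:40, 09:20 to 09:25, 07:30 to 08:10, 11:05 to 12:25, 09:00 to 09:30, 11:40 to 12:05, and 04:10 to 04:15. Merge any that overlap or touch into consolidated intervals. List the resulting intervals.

Sort by start: 03:50–05:00, 04:10–04:15, 07:30–08:10, 07:35–07:40, 08:00–08:05, 09:00–09:30, 09:20–09:25, 11:05–12:25, 11:40–12:05.
04:10–04:15 overlaps/touches 03:50–05:00 → extend to 03:50–05:00.
07:30–08:10 is disjoint → start new block.
07:35–07:40 overlaps/touches 07:30–08:10 → extend to 07:30–08:10.
08:00–08:05 overlaps/touches 07:30–08:10 → extend to 07:30–08:10.
09:00–09:30 is disjoint → start new block.
09:20–09:25 overlaps/touches 09:00–09:30 → extend to 09:00–09:30.
11:05–12:25 is disjoint → start new block.
11:40–12:05 overlaps/touches 11:05–12:25 → extend to 11:05–12:25.

03:50–05:00, 07:30–08:10, 09:00–09:30, 11:05–12:25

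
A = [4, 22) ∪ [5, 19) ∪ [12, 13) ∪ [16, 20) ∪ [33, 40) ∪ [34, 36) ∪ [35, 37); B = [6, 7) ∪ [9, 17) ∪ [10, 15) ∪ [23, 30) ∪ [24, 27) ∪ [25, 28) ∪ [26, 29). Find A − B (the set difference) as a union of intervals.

[4, 6) ∪ [7, 9) ∪ [17, 22) ∪ [33, 40)

Merge the first list: [4, 22), [33, 40).
Merge the second list: [6, 7), [9, 17), [23, 30).
[4, 22) with B removed leaves [4, 6), [7, 9), [17, 22).
[33, 40) is untouched.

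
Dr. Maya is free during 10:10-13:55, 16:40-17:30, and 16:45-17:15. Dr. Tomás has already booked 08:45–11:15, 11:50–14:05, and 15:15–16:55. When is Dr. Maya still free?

11:15-11:50, 16:55-17:30

A, merged: 10:10-13:55, 16:40-17:30.
10:10-13:55 \ B = 11:15-11:50.
16:40-17:30 \ B = 16:55-17:30.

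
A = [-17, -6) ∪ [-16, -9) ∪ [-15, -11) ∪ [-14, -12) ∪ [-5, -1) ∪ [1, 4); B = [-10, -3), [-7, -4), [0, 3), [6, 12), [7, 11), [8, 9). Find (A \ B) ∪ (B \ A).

First set merges to [-17, -6), [-5, -1), [1, 4).
Second set merges to [-10, -3), [0, 3), [6, 12).
A \ B = [-17, -10), [-3, -1), [3, 4).
B \ A = [-6, -5), [0, 1), [6, 12).
Union of the two gives the symmetric difference.

[-17, -10) ∪ [-6, -5) ∪ [-3, -1) ∪ [0, 1) ∪ [3, 4) ∪ [6, 12)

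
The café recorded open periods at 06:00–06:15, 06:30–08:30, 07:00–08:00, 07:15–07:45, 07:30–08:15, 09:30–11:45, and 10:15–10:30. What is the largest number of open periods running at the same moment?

4

At 07:30, 4 of the intervals are simultaneously active.
No point has more.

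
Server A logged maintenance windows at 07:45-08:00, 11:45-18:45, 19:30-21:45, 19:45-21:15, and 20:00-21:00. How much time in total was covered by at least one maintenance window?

9 h 30 min

Merged: 07:45–08:00, 11:45–18:45, 19:30–21:45.
Lengths: 15 min + 7 h + 2 h 15 min = 9 h 30 min.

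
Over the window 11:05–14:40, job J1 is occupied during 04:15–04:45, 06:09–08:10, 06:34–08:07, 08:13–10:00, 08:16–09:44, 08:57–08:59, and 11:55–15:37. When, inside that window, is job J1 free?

11:05–11:55

After merging, the occupied span is 04:15–04:45, 06:09–08:10, 08:13–10:00, 11:55–15:37.
Complement within 11:05–14:40: 11:05–11:55.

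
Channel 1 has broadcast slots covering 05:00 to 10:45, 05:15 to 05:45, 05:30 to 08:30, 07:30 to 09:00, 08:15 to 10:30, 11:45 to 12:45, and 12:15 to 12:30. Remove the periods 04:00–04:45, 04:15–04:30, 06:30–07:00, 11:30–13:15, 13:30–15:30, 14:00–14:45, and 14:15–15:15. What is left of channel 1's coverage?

First set merges to 05:00-10:45, 11:45-12:45.
Second set merges to 04:00-04:45, 06:30-07:00, 11:30-13:15, 13:30-15:30.
05:00-10:45 \ B = 05:00-06:30, 07:00-10:45.
11:45-12:45: entirely removed.

05:00-06:30, 07:00-10:45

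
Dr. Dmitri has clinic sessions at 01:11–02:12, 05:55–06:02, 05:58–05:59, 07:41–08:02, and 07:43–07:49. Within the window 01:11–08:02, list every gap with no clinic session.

The merged coverage is 01:11–02:12, 05:55–06:02, 07:41–08:02.
Uncovered inside 01:11–08:02: 02:12–05:55, 06:02–07:41.

02:12–05:55, 06:02–07:41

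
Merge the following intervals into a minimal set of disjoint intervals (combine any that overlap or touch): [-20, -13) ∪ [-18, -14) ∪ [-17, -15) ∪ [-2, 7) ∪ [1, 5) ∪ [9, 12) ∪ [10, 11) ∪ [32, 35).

[-20, -13) ∪ [-2, 7) ∪ [9, 12) ∪ [32, 35)

[-18, -14) overlaps/touches [-20, -13) → extend to [-20, -13).
[-17, -15) overlaps/touches [-20, -13) → extend to [-20, -13).
[-2, 7) is disjoint → start new block.
[1, 5) overlaps/touches [-2, 7) → extend to [-2, 7).
[9, 12) is disjoint → start new block.
[10, 11) overlaps/touches [9, 12) → extend to [9, 12).
[32, 35) is disjoint → start new block.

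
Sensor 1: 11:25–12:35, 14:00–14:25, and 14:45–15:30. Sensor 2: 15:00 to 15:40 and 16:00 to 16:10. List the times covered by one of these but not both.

A \ B = 11:25–12:35, 14:00–14:25, 14:45–15:00.
B \ A = 15:30–15:40, 16:00–16:10.
Union of the two gives the symmetric difference.

11:25–12:35, 14:00–14:25, 14:45–15:00, 15:30–15:40, 16:00–16:10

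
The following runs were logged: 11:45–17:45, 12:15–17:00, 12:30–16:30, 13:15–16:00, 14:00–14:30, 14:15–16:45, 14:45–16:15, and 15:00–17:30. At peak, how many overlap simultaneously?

7

At 15:00, 7 of the intervals are simultaneously active.
No point has more.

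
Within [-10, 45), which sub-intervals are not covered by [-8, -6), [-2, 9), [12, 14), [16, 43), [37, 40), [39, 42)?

[-10, -8) ∪ [-6, -2) ∪ [9, 12) ∪ [14, 16) ∪ [43, 45)

After merging, the occupied span is [-8, -6), [-2, 9), [12, 14), [16, 43).
Complement within [-10, 45): [-10, -8), [-6, -2), [9, 12), [14, 16), [43, 45).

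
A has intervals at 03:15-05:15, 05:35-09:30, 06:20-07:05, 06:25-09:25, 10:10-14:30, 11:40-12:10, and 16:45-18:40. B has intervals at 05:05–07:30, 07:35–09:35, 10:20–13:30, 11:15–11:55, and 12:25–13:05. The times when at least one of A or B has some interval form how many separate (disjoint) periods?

Merge the first list: 03:15–05:15, 05:35–09:30, 10:10–14:30, 16:45–18:40.
Merge the second list: 05:05–07:30, 07:35–09:35, 10:20–13:30.
A ∪ B = 03:15–09:35, 10:10–14:30, 16:45–18:40.
That is 3 disjoint pieces.

3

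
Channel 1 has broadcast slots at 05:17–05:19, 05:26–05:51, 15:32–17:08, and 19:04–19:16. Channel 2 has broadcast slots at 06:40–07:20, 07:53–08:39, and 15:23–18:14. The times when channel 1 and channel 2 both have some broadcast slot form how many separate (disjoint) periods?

A ∩ B = 15:32-17:08.
That is 1 disjoint piece.

1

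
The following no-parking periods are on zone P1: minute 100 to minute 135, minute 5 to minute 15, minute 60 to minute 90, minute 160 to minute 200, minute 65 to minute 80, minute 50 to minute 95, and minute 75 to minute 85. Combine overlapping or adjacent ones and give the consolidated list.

minute 5 to minute 15, minute 50 to minute 95, minute 100 to minute 135, minute 160 to minute 200

Sort by start: minute 5 to minute 15, minute 50 to minute 95, minute 60 to minute 90, minute 65 to minute 80, minute 75 to minute 85, minute 100 to minute 135, minute 160 to minute 200.
minute 50 to minute 95 is disjoint → start new block.
minute 60 to minute 90 overlaps/touches minute 50 to minute 95 → extend to minute 50 to minute 95.
minute 65 to minute 80 overlaps/touches minute 50 to minute 95 → extend to minute 50 to minute 95.
minute 75 to minute 85 overlaps/touches minute 50 to minute 95 → extend to minute 50 to minute 95.
minute 100 to minute 135 is disjoint → start new block.
minute 160 to minute 200 is disjoint → start new block.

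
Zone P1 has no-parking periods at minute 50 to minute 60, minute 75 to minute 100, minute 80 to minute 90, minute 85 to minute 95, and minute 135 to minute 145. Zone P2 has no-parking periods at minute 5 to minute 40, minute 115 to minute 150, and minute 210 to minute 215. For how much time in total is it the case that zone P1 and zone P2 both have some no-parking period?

First set merges to minute 50 to minute 60, minute 75 to minute 100, minute 135 to minute 145.
A ∩ B = minute 135 to minute 145.
Total: 10 minutes.

10 minutes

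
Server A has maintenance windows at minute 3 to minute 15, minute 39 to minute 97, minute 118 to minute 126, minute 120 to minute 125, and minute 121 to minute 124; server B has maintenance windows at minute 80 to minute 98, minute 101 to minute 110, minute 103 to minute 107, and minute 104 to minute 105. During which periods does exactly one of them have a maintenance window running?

A, merged: minute 3 to minute 15, minute 39 to minute 97, minute 118 to minute 126.
B, merged: minute 80 to minute 98, minute 101 to minute 110.
Only in the first: minute 3 to minute 15, minute 39 to minute 80, minute 118 to minute 126.
Only in the second: minute 97 to minute 98, minute 101 to minute 110.
Together these are the periods covered by exactly one.

minute 3 to minute 15, minute 39 to minute 80, minute 97 to minute 98, minute 101 to minute 110, minute 118 to minute 126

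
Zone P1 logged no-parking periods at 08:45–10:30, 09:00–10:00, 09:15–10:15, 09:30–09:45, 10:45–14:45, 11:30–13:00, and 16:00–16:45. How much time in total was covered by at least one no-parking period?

6 h 30 min

Merged: 08:45–10:30, 10:45–14:45, 16:00–16:45.
Lengths: 1 h 45 min + 4 h + 45 min = 6 h 30 min.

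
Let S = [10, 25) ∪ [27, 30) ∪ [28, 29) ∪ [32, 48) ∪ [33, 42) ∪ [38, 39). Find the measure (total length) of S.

Merged: [10, 25), [27, 30), [32, 48).
Lengths: 15 + 3 + 16 = 34.

34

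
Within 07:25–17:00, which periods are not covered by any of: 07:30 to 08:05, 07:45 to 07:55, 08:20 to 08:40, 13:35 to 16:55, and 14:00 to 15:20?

After merging, the occupied span is 07:30-08:05, 08:20-08:40, 13:35-16:55.
Uncovered inside 07:25-17:00: 07:25-07:30, 08:05-08:20, 08:40-13:35, 16:55-17:00.

07:25-07:30, 08:05-08:20, 08:40-13:35, 16:55-17:00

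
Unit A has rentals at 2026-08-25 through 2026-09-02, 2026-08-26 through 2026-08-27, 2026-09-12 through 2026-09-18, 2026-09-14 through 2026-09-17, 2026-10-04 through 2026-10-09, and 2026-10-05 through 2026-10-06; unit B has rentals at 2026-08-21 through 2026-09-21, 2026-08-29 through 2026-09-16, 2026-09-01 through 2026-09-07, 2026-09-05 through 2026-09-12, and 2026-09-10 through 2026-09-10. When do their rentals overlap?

Merge the first list: 2026-08-25 through 2026-09-02, 2026-09-12 through 2026-09-18, 2026-10-04 through 2026-10-09.
Merge the second list: 2026-08-21 through 2026-09-21.
2026-08-25 through 2026-09-02 meets the second set on 2026-08-25 through 2026-09-02.
2026-09-12 through 2026-09-18 meets the second set on 2026-09-12 through 2026-09-18.
2026-10-04 through 2026-10-09: no overlap with the second set.

2026-08-25 through 2026-09-02, 2026-09-12 through 2026-09-18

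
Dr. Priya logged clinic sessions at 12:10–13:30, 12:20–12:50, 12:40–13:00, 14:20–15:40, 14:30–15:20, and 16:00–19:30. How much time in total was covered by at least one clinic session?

6 h 10 min

Merged: 12:10-13:30, 14:20-15:40, 16:00-19:30.
Lengths: 1 h 20 min + 1 h 20 min + 3 h 30 min = 6 h 10 min.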